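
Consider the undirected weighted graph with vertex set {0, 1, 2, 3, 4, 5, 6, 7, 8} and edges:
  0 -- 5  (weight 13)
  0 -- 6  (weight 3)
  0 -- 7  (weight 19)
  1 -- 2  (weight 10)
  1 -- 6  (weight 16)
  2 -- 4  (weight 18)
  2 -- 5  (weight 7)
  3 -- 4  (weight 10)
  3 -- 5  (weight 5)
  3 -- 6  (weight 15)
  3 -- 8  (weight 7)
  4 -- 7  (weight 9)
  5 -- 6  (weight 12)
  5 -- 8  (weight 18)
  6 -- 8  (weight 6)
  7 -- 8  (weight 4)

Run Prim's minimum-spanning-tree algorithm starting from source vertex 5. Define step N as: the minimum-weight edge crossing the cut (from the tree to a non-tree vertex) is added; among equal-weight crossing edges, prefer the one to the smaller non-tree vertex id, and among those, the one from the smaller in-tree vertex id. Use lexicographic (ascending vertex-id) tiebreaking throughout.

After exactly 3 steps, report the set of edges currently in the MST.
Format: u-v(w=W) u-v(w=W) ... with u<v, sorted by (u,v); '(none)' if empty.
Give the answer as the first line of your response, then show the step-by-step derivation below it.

2-5(w=7) 3-5(w=5) 3-8(w=7)

step 1: add edge 3-5 (w=5); MST = {3-5(w=5)}
step 2: add edge 2-5 (w=7); MST = {2-5(w=7) 3-5(w=5)}
step 3: add edge 3-8 (w=7); MST = {2-5(w=7) 3-5(w=5) 3-8(w=7)}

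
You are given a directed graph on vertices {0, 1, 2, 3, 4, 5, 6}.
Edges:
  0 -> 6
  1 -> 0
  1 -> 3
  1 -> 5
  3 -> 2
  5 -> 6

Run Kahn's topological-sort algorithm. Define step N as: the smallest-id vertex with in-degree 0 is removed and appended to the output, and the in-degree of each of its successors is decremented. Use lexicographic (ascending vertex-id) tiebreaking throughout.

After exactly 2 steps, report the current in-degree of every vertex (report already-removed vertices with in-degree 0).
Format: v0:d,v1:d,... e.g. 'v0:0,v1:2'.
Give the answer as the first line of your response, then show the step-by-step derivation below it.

v0:0,v1:0,v2:1,v3:0,v4:0,v5:0,v6:1

step 1: output 1; order=[1]; indeg=(0,0,1,0,0,0,2)
step 2: output 0; order=[1,0]; indeg=(0,0,1,0,0,0,1)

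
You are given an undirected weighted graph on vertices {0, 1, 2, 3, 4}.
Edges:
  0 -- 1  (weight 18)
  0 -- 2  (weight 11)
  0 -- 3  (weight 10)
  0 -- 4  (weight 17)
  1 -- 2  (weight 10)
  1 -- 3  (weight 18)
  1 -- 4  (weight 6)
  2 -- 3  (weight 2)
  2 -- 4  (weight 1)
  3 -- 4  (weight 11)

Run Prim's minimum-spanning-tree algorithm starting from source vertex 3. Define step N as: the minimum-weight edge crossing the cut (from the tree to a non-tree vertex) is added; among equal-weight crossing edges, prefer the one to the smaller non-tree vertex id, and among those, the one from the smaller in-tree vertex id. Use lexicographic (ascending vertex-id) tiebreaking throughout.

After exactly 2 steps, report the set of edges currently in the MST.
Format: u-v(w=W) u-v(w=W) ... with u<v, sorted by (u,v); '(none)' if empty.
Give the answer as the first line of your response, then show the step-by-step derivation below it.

2-3(w=2) 2-4(w=1)

step 1: add edge 2-3 (w=2); MST = {2-3(w=2)}
step 2: add edge 2-4 (w=1); MST = {2-3(w=2) 2-4(w=1)}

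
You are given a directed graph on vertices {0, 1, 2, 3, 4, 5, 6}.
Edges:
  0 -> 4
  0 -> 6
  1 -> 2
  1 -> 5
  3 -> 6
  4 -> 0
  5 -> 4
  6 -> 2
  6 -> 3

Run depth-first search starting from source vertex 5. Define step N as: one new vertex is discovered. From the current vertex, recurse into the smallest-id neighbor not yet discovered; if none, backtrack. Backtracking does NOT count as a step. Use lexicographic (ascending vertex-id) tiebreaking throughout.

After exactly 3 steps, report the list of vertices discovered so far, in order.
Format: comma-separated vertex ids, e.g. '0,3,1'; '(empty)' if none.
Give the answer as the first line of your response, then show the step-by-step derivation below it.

5,4,0

step 1: discover 5; path=5; order=5
step 2: discover 4; path=5>4; order=5,4
step 3: discover 0; path=5>4>0; order=5,4,0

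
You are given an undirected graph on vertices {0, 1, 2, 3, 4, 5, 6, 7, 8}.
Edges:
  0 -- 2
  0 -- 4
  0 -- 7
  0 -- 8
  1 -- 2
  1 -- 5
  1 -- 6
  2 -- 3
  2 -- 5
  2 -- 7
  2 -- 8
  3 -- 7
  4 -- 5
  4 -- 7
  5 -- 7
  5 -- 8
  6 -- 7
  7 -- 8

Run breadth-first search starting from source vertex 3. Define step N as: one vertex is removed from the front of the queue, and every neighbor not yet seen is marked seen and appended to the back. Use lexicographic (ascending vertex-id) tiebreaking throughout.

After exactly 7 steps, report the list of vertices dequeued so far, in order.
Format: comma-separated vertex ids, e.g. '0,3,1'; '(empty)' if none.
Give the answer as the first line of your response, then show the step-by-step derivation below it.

3,2,7,0,1,5,8

step 1: dequeue 3; queue=[2,7]; order=3
step 2: dequeue 2; queue=[7,0,1,5,8]; order=3,2
step 3: dequeue 7; queue=[0,1,5,8,4,6]; order=3,2,7
step 4: dequeue 0; queue=[1,5,8,4,6]; order=3,2,7,0
step 5: dequeue 1; queue=[5,8,4,6]; order=3,2,7,0,1
step 6: dequeue 5; queue=[8,4,6]; order=3,2,7,0,1,5
step 7: dequeue 8; queue=[4,6]; order=3,2,7,0,1,5,8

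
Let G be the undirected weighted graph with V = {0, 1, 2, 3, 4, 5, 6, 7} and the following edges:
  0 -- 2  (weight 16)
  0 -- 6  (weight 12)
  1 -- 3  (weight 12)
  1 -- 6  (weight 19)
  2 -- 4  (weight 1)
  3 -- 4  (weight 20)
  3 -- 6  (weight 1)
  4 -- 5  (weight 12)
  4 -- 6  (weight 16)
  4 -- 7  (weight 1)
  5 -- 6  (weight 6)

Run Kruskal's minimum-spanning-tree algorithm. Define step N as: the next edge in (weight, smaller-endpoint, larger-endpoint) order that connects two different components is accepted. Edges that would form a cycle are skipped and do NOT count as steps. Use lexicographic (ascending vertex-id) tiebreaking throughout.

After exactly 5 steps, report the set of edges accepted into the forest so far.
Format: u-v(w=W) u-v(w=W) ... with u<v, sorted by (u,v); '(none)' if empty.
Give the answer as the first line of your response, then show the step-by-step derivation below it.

0-6(w=12) 2-4(w=1) 3-6(w=1) 4-7(w=1) 5-6(w=6)

step 1: add edge 2-4 (w=1); MST = {2-4(w=1)}
step 2: add edge 3-6 (w=1); MST = {2-4(w=1) 3-6(w=1)}
step 3: add edge 4-7 (w=1); MST = {2-4(w=1) 3-6(w=1) 4-7(w=1)}
step 4: add edge 5-6 (w=6); MST = {2-4(w=1) 3-6(w=1) 4-7(w=1) 5-6(w=6)}
step 5: add edge 0-6 (w=12); MST = {0-6(w=12) 2-4(w=1) 3-6(w=1) 4-7(w=1) 5-6(w=6)}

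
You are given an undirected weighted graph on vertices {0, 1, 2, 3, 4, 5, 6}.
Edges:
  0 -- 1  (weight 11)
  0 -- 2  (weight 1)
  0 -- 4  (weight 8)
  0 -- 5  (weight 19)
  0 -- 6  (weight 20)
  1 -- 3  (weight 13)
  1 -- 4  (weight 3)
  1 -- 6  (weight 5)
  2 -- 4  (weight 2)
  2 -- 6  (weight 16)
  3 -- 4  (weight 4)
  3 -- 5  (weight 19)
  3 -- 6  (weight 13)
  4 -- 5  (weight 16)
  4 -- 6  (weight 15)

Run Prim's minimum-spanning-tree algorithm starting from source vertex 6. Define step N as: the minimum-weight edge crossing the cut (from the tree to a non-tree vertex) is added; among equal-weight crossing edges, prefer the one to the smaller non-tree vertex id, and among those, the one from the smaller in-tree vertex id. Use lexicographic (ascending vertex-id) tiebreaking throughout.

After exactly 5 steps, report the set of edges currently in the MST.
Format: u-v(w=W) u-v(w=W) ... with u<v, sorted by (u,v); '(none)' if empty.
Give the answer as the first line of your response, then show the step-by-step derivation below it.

0-2(w=1) 1-4(w=3) 1-6(w=5) 2-4(w=2) 3-4(w=4)

step 1: add edge 1-6 (w=5); MST = {1-6(w=5)}
step 2: add edge 1-4 (w=3); MST = {1-4(w=3) 1-6(w=5)}
step 3: add edge 2-4 (w=2); MST = {1-4(w=3) 1-6(w=5) 2-4(w=2)}
step 4: add edge 0-2 (w=1); MST = {0-2(w=1) 1-4(w=3) 1-6(w=5) 2-4(w=2)}
step 5: add edge 3-4 (w=4); MST = {0-2(w=1) 1-4(w=3) 1-6(w=5) 2-4(w=2) 3-4(w=4)}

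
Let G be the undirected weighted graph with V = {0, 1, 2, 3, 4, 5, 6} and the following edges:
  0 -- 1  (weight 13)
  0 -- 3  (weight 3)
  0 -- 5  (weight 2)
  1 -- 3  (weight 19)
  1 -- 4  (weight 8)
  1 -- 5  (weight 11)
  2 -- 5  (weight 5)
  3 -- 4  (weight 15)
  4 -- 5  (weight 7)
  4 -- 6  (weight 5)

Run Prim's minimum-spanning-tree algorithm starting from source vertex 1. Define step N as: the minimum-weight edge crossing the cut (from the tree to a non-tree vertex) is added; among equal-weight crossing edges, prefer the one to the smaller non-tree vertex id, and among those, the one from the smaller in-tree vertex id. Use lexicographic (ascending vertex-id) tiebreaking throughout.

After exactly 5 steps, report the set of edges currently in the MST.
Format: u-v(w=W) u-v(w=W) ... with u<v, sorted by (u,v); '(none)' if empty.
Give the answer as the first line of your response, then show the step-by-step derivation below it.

0-3(w=3) 0-5(w=2) 1-4(w=8) 4-5(w=7) 4-6(w=5)

step 1: add edge 1-4 (w=8); MST = {1-4(w=8)}
step 2: add edge 4-6 (w=5); MST = {1-4(w=8) 4-6(w=5)}
step 3: add edge 4-5 (w=7); MST = {1-4(w=8) 4-5(w=7) 4-6(w=5)}
step 4: add edge 0-5 (w=2); MST = {0-5(w=2) 1-4(w=8) 4-5(w=7) 4-6(w=5)}
step 5: add edge 0-3 (w=3); MST = {0-3(w=3) 0-5(w=2) 1-4(w=8) 4-5(w=7) 4-6(w=5)}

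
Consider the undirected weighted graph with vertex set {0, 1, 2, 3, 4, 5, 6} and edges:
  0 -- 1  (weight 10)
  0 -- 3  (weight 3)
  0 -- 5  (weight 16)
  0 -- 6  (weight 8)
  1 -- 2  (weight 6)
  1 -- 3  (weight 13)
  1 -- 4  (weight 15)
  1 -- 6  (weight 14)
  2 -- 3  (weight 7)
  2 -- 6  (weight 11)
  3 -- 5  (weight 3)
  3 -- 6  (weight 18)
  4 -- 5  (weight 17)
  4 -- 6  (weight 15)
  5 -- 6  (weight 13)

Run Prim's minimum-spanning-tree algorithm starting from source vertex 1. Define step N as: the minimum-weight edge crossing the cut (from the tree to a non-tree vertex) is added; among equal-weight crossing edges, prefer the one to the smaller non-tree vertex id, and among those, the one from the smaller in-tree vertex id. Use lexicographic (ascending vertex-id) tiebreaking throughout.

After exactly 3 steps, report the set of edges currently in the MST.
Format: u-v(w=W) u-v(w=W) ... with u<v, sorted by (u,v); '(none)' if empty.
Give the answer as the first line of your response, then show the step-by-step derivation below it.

0-3(w=3) 1-2(w=6) 2-3(w=7)

step 1: add edge 1-2 (w=6); MST = {1-2(w=6)}
step 2: add edge 2-3 (w=7); MST = {1-2(w=6) 2-3(w=7)}
step 3: add edge 0-3 (w=3); MST = {0-3(w=3) 1-2(w=6) 2-3(w=7)}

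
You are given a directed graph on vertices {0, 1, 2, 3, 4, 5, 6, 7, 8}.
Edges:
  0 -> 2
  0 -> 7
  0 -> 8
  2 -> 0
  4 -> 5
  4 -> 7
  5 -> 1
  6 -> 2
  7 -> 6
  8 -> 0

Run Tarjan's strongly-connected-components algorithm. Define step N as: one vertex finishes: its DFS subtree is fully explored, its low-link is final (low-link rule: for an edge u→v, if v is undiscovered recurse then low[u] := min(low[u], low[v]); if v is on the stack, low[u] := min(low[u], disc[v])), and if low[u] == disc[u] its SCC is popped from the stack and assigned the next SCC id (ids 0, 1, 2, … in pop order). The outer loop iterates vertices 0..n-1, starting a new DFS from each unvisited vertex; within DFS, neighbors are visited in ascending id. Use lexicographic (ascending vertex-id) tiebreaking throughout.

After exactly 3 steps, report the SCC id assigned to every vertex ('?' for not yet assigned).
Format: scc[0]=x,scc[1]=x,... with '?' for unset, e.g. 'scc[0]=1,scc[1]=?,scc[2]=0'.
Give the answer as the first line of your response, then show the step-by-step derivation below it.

scc[0]=?,scc[1]=?,scc[2]=?,scc[3]=?,scc[4]=?,scc[5]=?,scc[6]=?,scc[7]=?,scc[8]=?

step 1: low=(low[0]=0,low[1]=?,low[2]=0,low[3]=?,low[4]=?,low[5]=?,low[6]=?,low[7]=?,low[8]=?); scc=(scc[0]=?,scc[1]=?,scc[2]=?,scc[3]=?,scc[4]=?,scc[5]=?,scc[6]=?,scc[7]=?,scc[8]=?)
step 2: low=(low[0]=0,low[1]=?,low[2]=0,low[3]=?,low[4]=?,low[5]=?,low[6]=1,low[7]=2,low[8]=?); scc=(scc[0]=?,scc[1]=?,scc[2]=?,scc[3]=?,scc[4]=?,scc[5]=?,scc[6]=?,scc[7]=?,scc[8]=?)
step 3: low=(low[0]=0,low[1]=?,low[2]=0,low[3]=?,low[4]=?,low[5]=?,low[6]=1,low[7]=1,low[8]=?); scc=(scc[0]=?,scc[1]=?,scc[2]=?,scc[3]=?,scc[4]=?,scc[5]=?,scc[6]=?,scc[7]=?,scc[8]=?)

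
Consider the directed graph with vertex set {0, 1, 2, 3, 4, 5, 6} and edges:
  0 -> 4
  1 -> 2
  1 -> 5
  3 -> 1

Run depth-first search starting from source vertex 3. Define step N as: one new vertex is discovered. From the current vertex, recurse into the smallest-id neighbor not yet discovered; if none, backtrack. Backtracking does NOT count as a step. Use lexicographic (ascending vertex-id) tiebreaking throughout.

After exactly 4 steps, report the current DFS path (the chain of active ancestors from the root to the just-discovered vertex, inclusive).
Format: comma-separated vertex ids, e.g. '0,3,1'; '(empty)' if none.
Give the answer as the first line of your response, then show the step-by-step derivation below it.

3,1,5

step 1: discover 3; path=3; order=3
step 2: discover 1; path=3>1; order=3,1
step 3: discover 2; path=3>1>2; order=3,1,2
step 4: discover 5; path=3>1>5; order=3,1,2,5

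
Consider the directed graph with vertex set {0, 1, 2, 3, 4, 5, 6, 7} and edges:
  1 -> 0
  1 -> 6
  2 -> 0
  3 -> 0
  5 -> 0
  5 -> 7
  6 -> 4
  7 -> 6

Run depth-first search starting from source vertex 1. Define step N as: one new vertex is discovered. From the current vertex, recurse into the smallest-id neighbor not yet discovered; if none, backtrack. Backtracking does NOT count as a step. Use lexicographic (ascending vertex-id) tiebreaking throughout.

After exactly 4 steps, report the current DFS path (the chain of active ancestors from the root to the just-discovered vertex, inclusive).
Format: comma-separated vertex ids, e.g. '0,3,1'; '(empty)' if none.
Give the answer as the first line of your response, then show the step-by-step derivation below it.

1,6,4

step 1: discover 1; path=1; order=1
step 2: discover 0; path=1>0; order=1,0
step 3: discover 6; path=1>6; order=1,0,6
step 4: discover 4; path=1>6>4; order=1,0,6,4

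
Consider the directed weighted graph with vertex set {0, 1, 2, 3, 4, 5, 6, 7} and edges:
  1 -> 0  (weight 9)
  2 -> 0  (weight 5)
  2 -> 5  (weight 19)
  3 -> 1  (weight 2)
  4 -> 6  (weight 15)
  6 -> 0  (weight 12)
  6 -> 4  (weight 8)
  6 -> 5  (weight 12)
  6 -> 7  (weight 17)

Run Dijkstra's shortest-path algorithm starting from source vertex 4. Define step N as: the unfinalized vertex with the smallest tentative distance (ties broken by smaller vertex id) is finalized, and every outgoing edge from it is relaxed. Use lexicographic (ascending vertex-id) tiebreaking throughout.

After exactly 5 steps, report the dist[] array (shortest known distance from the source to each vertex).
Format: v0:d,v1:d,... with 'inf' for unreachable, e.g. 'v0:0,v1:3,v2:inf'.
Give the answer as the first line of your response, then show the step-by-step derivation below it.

v0:27,v1:inf,v2:inf,v3:inf,v4:0,v5:27,v6:15,v7:32

step 1: dist = v0:inf,v1:inf,v2:inf,v3:inf,v4:0,v5:inf,v6:15,v7:inf
step 2: dist = v0:27,v1:inf,v2:inf,v3:inf,v4:0,v5:27,v6:15,v7:32
step 3: dist = v0:27,v1:inf,v2:inf,v3:inf,v4:0,v5:27,v6:15,v7:32
step 4: dist = v0:27,v1:inf,v2:inf,v3:inf,v4:0,v5:27,v6:15,v7:32
step 5: dist = v0:27,v1:inf,v2:inf,v3:inf,v4:0,v5:27,v6:15,v7:32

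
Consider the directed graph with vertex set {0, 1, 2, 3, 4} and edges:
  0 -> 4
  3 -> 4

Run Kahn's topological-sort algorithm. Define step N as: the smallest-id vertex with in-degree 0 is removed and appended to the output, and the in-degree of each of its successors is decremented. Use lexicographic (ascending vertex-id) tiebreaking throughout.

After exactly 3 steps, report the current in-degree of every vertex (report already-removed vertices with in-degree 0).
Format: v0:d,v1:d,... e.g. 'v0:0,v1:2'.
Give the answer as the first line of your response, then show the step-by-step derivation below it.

v0:0,v1:0,v2:0,v3:0,v4:1

step 1: output 0; order=[0]; indeg=(0,0,0,0,1)
step 2: output 1; order=[0,1]; indeg=(0,0,0,0,1)
step 3: output 2; order=[0,1,2]; indeg=(0,0,0,0,1)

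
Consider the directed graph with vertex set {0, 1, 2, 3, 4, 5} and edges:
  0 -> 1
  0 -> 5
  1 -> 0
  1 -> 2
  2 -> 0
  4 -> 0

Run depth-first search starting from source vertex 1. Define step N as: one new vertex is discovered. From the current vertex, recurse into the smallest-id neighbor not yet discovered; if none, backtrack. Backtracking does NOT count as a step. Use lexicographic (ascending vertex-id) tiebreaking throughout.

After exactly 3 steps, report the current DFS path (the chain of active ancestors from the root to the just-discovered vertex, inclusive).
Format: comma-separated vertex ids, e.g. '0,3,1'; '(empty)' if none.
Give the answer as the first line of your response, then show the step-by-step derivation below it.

1,0,5

step 1: discover 1; path=1; order=1
step 2: discover 0; path=1>0; order=1,0
step 3: discover 5; path=1>0>5; order=1,0,5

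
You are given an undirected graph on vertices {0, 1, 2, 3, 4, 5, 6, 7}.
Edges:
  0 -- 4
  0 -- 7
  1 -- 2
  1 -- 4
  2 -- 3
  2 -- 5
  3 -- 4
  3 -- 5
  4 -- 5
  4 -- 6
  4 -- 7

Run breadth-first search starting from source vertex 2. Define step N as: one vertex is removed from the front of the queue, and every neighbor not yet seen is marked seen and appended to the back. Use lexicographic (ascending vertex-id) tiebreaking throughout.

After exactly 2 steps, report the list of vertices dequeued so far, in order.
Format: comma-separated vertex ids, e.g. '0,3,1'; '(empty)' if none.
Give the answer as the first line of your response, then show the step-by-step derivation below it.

2,1

step 1: dequeue 2; queue=[1,3,5]; order=2
step 2: dequeue 1; queue=[3,5,4]; order=2,1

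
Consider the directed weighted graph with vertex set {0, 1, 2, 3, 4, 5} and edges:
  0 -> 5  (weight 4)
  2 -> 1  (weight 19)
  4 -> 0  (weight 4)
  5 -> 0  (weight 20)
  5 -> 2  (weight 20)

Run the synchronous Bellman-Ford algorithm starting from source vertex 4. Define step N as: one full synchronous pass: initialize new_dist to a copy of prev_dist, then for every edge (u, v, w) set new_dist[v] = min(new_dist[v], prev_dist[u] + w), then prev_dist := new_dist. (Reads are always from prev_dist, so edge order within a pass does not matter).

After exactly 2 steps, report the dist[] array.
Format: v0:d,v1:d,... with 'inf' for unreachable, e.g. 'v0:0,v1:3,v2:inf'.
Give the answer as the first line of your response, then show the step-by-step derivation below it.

v0:4,v1:inf,v2:inf,v3:inf,v4:0,v5:8

step 1: dist = v0:4,v1:inf,v2:inf,v3:inf,v4:0,v5:inf
step 2: dist = v0:4,v1:inf,v2:inf,v3:inf,v4:0,v5:8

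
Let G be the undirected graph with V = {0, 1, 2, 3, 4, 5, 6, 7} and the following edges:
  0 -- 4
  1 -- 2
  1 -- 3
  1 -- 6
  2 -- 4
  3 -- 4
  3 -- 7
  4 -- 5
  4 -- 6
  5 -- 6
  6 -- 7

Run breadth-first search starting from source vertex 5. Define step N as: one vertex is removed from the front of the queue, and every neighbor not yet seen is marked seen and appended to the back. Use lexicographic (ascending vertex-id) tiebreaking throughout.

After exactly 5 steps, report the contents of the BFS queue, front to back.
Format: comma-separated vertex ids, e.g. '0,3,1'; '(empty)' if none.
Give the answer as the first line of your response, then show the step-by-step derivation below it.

3,1,7

step 1: dequeue 5; queue=[4,6]; order=5
step 2: dequeue 4; queue=[6,0,2,3]; order=5,4
step 3: dequeue 6; queue=[0,2,3,1,7]; order=5,4,6
step 4: dequeue 0; queue=[2,3,1,7]; order=5,4,6,0
step 5: dequeue 2; queue=[3,1,7]; order=5,4,6,0,2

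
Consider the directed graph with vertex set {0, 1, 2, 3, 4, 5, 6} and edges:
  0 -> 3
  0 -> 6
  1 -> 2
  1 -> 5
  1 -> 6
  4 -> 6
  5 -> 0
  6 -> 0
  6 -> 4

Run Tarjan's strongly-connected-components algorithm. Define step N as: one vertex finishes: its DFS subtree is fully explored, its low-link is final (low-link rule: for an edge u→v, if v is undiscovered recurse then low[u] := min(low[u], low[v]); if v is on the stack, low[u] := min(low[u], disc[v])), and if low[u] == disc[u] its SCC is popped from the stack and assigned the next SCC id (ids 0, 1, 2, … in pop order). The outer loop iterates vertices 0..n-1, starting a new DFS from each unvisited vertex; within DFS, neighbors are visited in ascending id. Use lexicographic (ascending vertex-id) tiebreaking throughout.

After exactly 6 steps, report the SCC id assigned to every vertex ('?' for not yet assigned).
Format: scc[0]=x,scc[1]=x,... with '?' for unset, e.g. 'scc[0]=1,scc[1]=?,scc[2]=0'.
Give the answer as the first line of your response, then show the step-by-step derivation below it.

scc[0]=1,scc[1]=?,scc[2]=2,scc[3]=0,scc[4]=1,scc[5]=3,scc[6]=1

step 1: low=(low[0]=0,low[1]=?,low[2]=?,low[3]=1,low[4]=?,low[5]=?,low[6]=?); scc=(scc[0]=?,scc[1]=?,scc[2]=?,scc[3]=0,scc[4]=?,scc[5]=?,scc[6]=?)
step 2: low=(low[0]=0,low[1]=?,low[2]=?,low[3]=1,low[4]=2,low[5]=?,low[6]=0); scc=(scc[0]=?,scc[1]=?,scc[2]=?,scc[3]=0,scc[4]=?,scc[5]=?,scc[6]=?)
step 3: low=(low[0]=0,low[1]=?,low[2]=?,low[3]=1,low[4]=2,low[5]=?,low[6]=0); scc=(scc[0]=?,scc[1]=?,scc[2]=?,scc[3]=0,scc[4]=?,scc[5]=?,scc[6]=?)
step 4: low=(low[0]=0,low[1]=?,low[2]=?,low[3]=1,low[4]=2,low[5]=?,low[6]=0); scc=(scc[0]=1,scc[1]=?,scc[2]=?,scc[3]=0,scc[4]=1,scc[5]=?,scc[6]=1)
step 5: low=(low[0]=0,low[1]=4,low[2]=5,low[3]=1,low[4]=2,low[5]=?,low[6]=0); scc=(scc[0]=1,scc[1]=?,scc[2]=2,scc[3]=0,scc[4]=1,scc[5]=?,scc[6]=1)
step 6: low=(low[0]=0,low[1]=4,low[2]=5,low[3]=1,low[4]=2,low[5]=6,low[6]=0); scc=(scc[0]=1,scc[1]=?,scc[2]=2,scc[3]=0,scc[4]=1,scc[5]=3,scc[6]=1)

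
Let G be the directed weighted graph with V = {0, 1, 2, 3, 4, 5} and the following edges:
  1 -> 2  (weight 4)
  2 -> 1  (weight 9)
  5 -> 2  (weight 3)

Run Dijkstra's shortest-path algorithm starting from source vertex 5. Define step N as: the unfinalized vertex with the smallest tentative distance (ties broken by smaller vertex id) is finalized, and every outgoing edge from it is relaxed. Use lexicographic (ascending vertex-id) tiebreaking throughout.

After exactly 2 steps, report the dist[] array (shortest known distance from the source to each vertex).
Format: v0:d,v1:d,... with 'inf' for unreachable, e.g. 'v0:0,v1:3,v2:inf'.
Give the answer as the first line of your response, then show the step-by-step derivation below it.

v0:inf,v1:12,v2:3,v3:inf,v4:inf,v5:0

step 1: dist = v0:inf,v1:inf,v2:3,v3:inf,v4:inf,v5:0
step 2: dist = v0:inf,v1:12,v2:3,v3:inf,v4:inf,v5:0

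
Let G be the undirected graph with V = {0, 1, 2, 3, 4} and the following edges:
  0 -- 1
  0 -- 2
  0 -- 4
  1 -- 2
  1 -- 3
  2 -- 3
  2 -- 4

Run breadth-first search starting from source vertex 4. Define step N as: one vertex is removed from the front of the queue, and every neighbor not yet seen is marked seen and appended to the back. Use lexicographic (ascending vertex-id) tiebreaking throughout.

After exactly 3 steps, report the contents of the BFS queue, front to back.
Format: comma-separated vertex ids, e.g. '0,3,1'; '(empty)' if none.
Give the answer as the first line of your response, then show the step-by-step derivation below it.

1,3

step 1: dequeue 4; queue=[0,2]; order=4
step 2: dequeue 0; queue=[2,1]; order=4,0
step 3: dequeue 2; queue=[1,3]; order=4,0,2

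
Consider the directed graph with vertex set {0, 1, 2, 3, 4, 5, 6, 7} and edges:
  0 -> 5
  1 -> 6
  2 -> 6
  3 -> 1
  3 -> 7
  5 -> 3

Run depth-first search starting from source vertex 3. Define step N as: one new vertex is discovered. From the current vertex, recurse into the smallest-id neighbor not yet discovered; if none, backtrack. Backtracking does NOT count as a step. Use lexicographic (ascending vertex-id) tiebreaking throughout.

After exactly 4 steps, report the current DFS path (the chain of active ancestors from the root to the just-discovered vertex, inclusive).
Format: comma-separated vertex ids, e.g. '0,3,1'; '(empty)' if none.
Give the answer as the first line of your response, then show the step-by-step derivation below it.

3,7

step 1: discover 3; path=3; order=3
step 2: discover 1; path=3>1; order=3,1
step 3: discover 6; path=3>1>6; order=3,1,6
step 4: discover 7; path=3>7; order=3,1,6,7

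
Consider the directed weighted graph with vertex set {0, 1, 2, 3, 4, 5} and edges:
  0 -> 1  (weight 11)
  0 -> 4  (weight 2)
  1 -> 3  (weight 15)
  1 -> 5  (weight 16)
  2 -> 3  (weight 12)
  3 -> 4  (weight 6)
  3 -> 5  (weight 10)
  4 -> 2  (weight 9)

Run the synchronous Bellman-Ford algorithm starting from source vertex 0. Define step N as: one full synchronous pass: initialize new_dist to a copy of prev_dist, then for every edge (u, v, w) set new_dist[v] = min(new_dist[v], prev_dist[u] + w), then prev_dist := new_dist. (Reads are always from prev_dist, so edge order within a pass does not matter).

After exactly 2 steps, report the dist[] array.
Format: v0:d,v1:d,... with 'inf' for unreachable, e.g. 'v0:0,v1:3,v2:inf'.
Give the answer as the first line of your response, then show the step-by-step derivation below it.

v0:0,v1:11,v2:11,v3:26,v4:2,v5:27

step 1: dist = v0:0,v1:11,v2:inf,v3:inf,v4:2,v5:inf
step 2: dist = v0:0,v1:11,v2:11,v3:26,v4:2,v5:27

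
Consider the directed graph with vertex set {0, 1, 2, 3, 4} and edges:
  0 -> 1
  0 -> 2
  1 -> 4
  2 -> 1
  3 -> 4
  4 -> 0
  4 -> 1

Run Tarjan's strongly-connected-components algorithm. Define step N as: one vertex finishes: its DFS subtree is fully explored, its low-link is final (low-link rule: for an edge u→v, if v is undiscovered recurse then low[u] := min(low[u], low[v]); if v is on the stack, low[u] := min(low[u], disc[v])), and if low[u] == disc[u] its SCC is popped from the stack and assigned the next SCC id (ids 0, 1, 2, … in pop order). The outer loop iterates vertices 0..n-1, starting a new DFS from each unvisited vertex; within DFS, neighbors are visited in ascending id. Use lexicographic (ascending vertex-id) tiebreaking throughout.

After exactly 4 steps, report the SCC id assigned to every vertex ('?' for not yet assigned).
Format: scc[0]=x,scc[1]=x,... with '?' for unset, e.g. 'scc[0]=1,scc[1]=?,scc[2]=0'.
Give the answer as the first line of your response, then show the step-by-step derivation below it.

scc[0]=0,scc[1]=0,scc[2]=0,scc[3]=?,scc[4]=0

step 1: low=(low[0]=0,low[1]=1,low[2]=?,low[3]=?,low[4]=0); scc=(scc[0]=?,scc[1]=?,scc[2]=?,scc[3]=?,scc[4]=?)
step 2: low=(low[0]=0,low[1]=0,low[2]=?,low[3]=?,low[4]=0); scc=(scc[0]=?,scc[1]=?,scc[2]=?,scc[3]=?,scc[4]=?)
step 3: low=(low[0]=0,low[1]=0,low[2]=1,low[3]=?,low[4]=0); scc=(scc[0]=?,scc[1]=?,scc[2]=?,scc[3]=?,scc[4]=?)
step 4: low=(low[0]=0,low[1]=0,low[2]=1,low[3]=?,low[4]=0); scc=(scc[0]=0,scc[1]=0,scc[2]=0,scc[3]=?,scc[4]=0)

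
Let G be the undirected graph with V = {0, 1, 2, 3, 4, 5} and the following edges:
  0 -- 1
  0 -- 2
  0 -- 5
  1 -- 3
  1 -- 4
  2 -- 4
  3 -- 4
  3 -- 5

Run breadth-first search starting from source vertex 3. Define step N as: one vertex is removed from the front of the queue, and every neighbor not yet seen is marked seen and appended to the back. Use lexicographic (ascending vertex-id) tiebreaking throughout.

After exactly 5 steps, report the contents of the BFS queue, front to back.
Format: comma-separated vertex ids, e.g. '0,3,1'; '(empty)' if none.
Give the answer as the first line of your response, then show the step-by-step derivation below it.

2

step 1: dequeue 3; queue=[1,4,5]; order=3
step 2: dequeue 1; queue=[4,5,0]; order=3,1
step 3: dequeue 4; queue=[5,0,2]; order=3,1,4
step 4: dequeue 5; queue=[0,2]; order=3,1,4,5
step 5: dequeue 0; queue=[2]; order=3,1,4,5,0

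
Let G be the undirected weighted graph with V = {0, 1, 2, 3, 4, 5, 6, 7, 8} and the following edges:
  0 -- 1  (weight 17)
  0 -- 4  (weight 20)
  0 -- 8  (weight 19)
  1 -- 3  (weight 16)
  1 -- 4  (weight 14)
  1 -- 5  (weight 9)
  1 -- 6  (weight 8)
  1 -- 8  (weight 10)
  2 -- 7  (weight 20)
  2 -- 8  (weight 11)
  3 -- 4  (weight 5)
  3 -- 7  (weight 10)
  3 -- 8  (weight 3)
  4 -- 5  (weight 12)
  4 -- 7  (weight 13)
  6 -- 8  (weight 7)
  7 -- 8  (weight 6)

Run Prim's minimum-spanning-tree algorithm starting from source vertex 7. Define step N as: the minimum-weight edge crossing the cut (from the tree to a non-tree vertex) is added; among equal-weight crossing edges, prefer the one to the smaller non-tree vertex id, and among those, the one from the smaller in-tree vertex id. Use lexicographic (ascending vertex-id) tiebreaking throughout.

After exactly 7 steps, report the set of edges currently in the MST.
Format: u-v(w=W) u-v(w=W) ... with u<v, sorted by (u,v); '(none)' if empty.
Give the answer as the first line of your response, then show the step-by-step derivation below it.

1-5(w=9) 1-6(w=8) 2-8(w=11) 3-4(w=5) 3-8(w=3) 6-8(w=7) 7-8(w=6)

step 1: add edge 7-8 (w=6); MST = {7-8(w=6)}
step 2: add edge 3-8 (w=3); MST = {3-8(w=3) 7-8(w=6)}
step 3: add edge 3-4 (w=5); MST = {3-4(w=5) 3-8(w=3) 7-8(w=6)}
step 4: add edge 6-8 (w=7); MST = {3-4(w=5) 3-8(w=3) 6-8(w=7) 7-8(w=6)}
step 5: add edge 1-6 (w=8); MST = {1-6(w=8) 3-4(w=5) 3-8(w=3) 6-8(w=7) 7-8(w=6)}
step 6: add edge 1-5 (w=9); MST = {1-5(w=9) 1-6(w=8) 3-4(w=5) 3-8(w=3) 6-8(w=7) 7-8(w=6)}
step 7: add edge 2-8 (w=11); MST = {1-5(w=9) 1-6(w=8) 2-8(w=11) 3-4(w=5) 3-8(w=3) 6-8(w=7) 7-8(w=6)}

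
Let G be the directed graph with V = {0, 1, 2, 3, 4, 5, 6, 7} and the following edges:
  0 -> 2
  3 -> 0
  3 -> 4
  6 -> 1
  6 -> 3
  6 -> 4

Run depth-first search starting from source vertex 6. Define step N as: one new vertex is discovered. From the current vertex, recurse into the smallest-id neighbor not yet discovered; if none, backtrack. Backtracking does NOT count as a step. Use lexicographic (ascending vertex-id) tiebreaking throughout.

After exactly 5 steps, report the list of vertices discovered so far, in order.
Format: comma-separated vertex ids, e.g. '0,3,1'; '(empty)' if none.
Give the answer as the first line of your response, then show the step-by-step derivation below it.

6,1,3,0,2

step 1: discover 6; path=6; order=6
step 2: discover 1; path=6>1; order=6,1
step 3: discover 3; path=6>3; order=6,1,3
step 4: discover 0; path=6>3>0; order=6,1,3,0
step 5: discover 2; path=6>3>0>2; order=6,1,3,0,2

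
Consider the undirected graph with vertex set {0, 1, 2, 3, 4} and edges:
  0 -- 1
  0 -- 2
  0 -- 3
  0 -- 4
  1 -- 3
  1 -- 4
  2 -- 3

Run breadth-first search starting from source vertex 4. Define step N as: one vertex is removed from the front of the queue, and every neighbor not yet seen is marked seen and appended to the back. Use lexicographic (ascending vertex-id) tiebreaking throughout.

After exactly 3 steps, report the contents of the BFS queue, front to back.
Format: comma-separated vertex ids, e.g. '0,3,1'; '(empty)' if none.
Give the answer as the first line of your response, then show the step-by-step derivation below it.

2,3

step 1: dequeue 4; queue=[0,1]; order=4
step 2: dequeue 0; queue=[1,2,3]; order=4,0
step 3: dequeue 1; queue=[2,3]; order=4,0,1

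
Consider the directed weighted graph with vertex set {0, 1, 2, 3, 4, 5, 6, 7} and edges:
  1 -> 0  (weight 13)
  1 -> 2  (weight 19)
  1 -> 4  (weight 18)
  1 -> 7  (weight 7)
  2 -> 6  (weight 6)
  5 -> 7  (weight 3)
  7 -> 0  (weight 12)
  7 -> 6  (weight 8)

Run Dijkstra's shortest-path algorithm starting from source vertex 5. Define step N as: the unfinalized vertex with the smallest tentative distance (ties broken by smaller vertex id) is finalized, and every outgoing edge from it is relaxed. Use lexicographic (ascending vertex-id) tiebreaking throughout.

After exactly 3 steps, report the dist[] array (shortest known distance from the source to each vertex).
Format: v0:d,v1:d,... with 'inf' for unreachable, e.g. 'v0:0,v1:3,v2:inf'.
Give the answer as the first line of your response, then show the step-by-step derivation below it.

v0:15,v1:inf,v2:inf,v3:inf,v4:inf,v5:0,v6:11,v7:3

step 1: dist = v0:inf,v1:inf,v2:inf,v3:inf,v4:inf,v5:0,v6:inf,v7:3
step 2: dist = v0:15,v1:inf,v2:inf,v3:inf,v4:inf,v5:0,v6:11,v7:3
step 3: dist = v0:15,v1:inf,v2:inf,v3:inf,v4:inf,v5:0,v6:11,v7:3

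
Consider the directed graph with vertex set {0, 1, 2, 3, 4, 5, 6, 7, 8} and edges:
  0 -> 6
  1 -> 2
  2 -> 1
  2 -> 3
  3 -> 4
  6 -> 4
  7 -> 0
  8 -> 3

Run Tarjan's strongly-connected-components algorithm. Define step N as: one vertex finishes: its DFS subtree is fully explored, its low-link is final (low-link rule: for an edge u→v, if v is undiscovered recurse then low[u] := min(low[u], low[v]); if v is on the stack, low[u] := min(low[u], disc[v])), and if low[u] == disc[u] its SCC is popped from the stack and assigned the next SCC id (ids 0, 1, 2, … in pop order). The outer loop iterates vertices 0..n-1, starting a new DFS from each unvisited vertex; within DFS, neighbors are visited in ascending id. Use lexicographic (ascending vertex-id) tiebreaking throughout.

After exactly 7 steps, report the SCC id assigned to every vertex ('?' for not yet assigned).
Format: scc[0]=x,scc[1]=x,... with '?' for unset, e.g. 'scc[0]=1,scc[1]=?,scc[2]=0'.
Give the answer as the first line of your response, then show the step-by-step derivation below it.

scc[0]=2,scc[1]=4,scc[2]=4,scc[3]=3,scc[4]=0,scc[5]=5,scc[6]=1,scc[7]=?,scc[8]=?

step 1: low=(low[0]=0,low[1]=?,low[2]=?,low[3]=?,low[4]=2,low[5]=?,low[6]=1,low[7]=?,low[8]=?); scc=(scc[0]=?,scc[1]=?,scc[2]=?,scc[3]=?,scc[4]=0,scc[5]=?,scc[6]=?,scc[7]=?,scc[8]=?)
step 2: low=(low[0]=0,low[1]=?,low[2]=?,low[3]=?,low[4]=2,low[5]=?,low[6]=1,low[7]=?,low[8]=?); scc=(scc[0]=?,scc[1]=?,scc[2]=?,scc[3]=?,scc[4]=0,scc[5]=?,scc[6]=1,scc[7]=?,scc[8]=?)
step 3: low=(low[0]=0,low[1]=?,low[2]=?,low[3]=?,low[4]=2,low[5]=?,low[6]=1,low[7]=?,low[8]=?); scc=(scc[0]=2,scc[1]=?,scc[2]=?,scc[3]=?,scc[4]=0,scc[5]=?,scc[6]=1,scc[7]=?,scc[8]=?)
step 4: low=(low[0]=0,low[1]=3,low[2]=3,low[3]=5,low[4]=2,low[5]=?,low[6]=1,low[7]=?,low[8]=?); scc=(scc[0]=2,scc[1]=?,scc[2]=?,scc[3]=3,scc[4]=0,scc[5]=?,scc[6]=1,scc[7]=?,scc[8]=?)
step 5: low=(low[0]=0,low[1]=3,low[2]=3,low[3]=5,low[4]=2,low[5]=?,low[6]=1,low[7]=?,low[8]=?); scc=(scc[0]=2,scc[1]=?,scc[2]=?,scc[3]=3,scc[4]=0,scc[5]=?,scc[6]=1,scc[7]=?,scc[8]=?)
step 6: low=(low[0]=0,low[1]=3,low[2]=3,low[3]=5,low[4]=2,low[5]=?,low[6]=1,low[7]=?,low[8]=?); scc=(scc[0]=2,scc[1]=4,scc[2]=4,scc[3]=3,scc[4]=0,scc[5]=?,scc[6]=1,scc[7]=?,scc[8]=?)
step 7: low=(low[0]=0,low[1]=3,low[2]=3,low[3]=5,low[4]=2,low[5]=6,low[6]=1,low[7]=?,low[8]=?); scc=(scc[0]=2,scc[1]=4,scc[2]=4,scc[3]=3,scc[4]=0,scc[5]=5,scc[6]=1,scc[7]=?,scc[8]=?)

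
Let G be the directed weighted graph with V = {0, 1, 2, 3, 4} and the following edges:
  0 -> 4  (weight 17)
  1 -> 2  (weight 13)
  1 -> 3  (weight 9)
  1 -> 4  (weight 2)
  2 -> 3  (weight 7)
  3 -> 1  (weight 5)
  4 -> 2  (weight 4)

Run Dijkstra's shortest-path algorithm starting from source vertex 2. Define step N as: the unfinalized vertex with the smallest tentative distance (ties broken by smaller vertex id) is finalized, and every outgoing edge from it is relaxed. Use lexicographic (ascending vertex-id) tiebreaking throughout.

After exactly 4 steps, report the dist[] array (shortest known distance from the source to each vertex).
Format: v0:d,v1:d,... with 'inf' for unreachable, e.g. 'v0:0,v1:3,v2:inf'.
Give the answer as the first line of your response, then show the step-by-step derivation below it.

v0:inf,v1:12,v2:0,v3:7,v4:14

step 1: dist = v0:inf,v1:inf,v2:0,v3:7,v4:inf
step 2: dist = v0:inf,v1:12,v2:0,v3:7,v4:inf
step 3: dist = v0:inf,v1:12,v2:0,v3:7,v4:14
step 4: dist = v0:inf,v1:12,v2:0,v3:7,v4:14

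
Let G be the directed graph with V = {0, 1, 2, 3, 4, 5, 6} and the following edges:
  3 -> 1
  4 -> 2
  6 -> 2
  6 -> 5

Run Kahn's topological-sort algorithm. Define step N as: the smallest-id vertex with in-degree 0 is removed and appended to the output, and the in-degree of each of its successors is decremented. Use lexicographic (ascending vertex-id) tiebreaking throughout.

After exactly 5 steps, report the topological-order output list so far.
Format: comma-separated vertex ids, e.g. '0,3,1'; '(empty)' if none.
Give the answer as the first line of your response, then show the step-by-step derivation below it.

0,3,1,4,6

step 1: output 0; order=[0]; indeg=(0,1,2,0,0,1,0)
step 2: output 3; order=[0,3]; indeg=(0,0,2,0,0,1,0)
step 3: output 1; order=[0,3,1]; indeg=(0,0,2,0,0,1,0)
step 4: output 4; order=[0,3,1,4]; indeg=(0,0,1,0,0,1,0)
step 5: output 6; order=[0,3,1,4,6]; indeg=(0,0,0,0,0,0,0)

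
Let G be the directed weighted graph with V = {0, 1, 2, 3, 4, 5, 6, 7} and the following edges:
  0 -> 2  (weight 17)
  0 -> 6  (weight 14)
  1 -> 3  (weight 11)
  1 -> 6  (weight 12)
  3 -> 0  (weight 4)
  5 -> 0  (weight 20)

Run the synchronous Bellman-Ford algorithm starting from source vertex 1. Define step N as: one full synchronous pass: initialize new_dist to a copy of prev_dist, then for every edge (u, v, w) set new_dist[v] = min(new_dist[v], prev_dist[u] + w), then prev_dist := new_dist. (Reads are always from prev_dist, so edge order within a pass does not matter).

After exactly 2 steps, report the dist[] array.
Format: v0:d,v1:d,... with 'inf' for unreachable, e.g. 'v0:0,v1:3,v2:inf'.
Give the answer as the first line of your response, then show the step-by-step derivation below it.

v0:15,v1:0,v2:inf,v3:11,v4:inf,v5:inf,v6:12,v7:inf

step 1: dist = v0:inf,v1:0,v2:inf,v3:11,v4:inf,v5:inf,v6:12,v7:inf
step 2: dist = v0:15,v1:0,v2:inf,v3:11,v4:inf,v5:inf,v6:12,v7:inf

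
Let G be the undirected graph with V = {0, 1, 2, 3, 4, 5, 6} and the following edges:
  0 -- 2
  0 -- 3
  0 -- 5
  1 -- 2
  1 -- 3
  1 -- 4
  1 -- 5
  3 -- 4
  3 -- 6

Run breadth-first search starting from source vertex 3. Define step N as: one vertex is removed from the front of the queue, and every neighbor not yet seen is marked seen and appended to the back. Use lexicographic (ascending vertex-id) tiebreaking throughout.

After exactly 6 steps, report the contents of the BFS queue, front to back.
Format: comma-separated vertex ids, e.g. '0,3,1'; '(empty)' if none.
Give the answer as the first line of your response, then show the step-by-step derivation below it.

5

step 1: dequeue 3; queue=[0,1,4,6]; order=3
step 2: dequeue 0; queue=[1,4,6,2,5]; order=3,0
step 3: dequeue 1; queue=[4,6,2,5]; order=3,0,1
step 4: dequeue 4; queue=[6,2,5]; order=3,0,1,4
step 5: dequeue 6; queue=[2,5]; order=3,0,1,4,6
step 6: dequeue 2; queue=[5]; order=3,0,1,4,6,2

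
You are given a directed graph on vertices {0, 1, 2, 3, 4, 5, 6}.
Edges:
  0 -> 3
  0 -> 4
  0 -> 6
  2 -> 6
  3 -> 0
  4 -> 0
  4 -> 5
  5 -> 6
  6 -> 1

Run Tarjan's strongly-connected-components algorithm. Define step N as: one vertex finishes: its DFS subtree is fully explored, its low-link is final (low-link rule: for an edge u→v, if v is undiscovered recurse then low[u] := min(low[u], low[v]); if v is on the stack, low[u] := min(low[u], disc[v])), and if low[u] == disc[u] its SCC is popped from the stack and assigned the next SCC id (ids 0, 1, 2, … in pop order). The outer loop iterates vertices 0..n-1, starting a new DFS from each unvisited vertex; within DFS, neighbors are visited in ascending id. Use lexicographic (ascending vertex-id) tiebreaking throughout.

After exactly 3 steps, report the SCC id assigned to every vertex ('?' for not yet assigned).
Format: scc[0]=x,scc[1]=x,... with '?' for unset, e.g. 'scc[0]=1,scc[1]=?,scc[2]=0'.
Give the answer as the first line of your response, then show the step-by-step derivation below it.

scc[0]=?,scc[1]=0,scc[2]=?,scc[3]=?,scc[4]=?,scc[5]=?,scc[6]=1

step 1: low=(low[0]=0,low[1]=?,low[2]=?,low[3]=0,low[4]=?,low[5]=?,low[6]=?); scc=(scc[0]=?,scc[1]=?,scc[2]=?,scc[3]=?,scc[4]=?,scc[5]=?,scc[6]=?)
step 2: low=(low[0]=0,low[1]=5,low[2]=?,low[3]=0,low[4]=0,low[5]=3,low[6]=4); scc=(scc[0]=?,scc[1]=0,scc[2]=?,scc[3]=?,scc[4]=?,scc[5]=?,scc[6]=?)
step 3: low=(low[0]=0,low[1]=5,low[2]=?,low[3]=0,low[4]=0,low[5]=3,low[6]=4); scc=(scc[0]=?,scc[1]=0,scc[2]=?,scc[3]=?,scc[4]=?,scc[5]=?,scc[6]=1)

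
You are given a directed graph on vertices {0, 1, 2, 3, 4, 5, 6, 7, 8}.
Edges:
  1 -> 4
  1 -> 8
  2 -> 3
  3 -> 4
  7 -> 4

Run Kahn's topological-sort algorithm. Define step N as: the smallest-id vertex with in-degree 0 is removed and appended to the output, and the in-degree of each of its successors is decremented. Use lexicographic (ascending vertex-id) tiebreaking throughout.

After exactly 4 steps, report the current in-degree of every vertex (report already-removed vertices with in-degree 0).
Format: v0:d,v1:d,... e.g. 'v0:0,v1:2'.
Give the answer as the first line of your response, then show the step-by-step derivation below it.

v0:0,v1:0,v2:0,v3:0,v4:1,v5:0,v6:0,v7:0,v8:0

step 1: output 0; order=[0]; indeg=(0,0,0,1,3,0,0,0,1)
step 2: output 1; order=[0,1]; indeg=(0,0,0,1,2,0,0,0,0)
step 3: output 2; order=[0,1,2]; indeg=(0,0,0,0,2,0,0,0,0)
step 4: output 3; order=[0,1,2,3]; indeg=(0,0,0,0,1,0,0,0,0)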